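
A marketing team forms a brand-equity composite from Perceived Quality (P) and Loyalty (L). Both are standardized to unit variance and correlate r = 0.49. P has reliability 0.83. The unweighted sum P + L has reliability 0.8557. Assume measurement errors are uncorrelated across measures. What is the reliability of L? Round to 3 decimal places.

0.740

Var(P+L) = 2 + 2·0.49 = 2.980.
True-score variance = ρ_P + ρ_L + 2·0.49, so 0.8557 = (0.83 + ρ_L + 0.98) / 2.980.
ρ_L = 0.8557·2.980 − 0.83 − 0.98 = 0.740.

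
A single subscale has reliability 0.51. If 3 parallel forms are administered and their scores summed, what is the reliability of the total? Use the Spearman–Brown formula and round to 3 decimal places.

0.757

ρ_k = kρ / (1 + (k−1)ρ) = 3·0.51 / (1 + 2·0.51) = 1.530 / 2.020 = 0.757.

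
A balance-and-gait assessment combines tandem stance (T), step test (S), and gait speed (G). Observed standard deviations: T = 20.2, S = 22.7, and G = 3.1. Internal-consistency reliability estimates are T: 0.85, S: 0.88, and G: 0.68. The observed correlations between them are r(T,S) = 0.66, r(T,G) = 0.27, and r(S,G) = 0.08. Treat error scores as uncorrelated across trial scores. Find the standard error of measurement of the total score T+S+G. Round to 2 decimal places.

11.23

Var(total) = 932.94 + 650.347 = 1583.29.
True-score variance = 806.824 + 650.347 = 1457.17, so reliability = 0.9203.
Error variance = 1583.29 − 1457.17 = 126.116; SEM = √126.116 = 11.23.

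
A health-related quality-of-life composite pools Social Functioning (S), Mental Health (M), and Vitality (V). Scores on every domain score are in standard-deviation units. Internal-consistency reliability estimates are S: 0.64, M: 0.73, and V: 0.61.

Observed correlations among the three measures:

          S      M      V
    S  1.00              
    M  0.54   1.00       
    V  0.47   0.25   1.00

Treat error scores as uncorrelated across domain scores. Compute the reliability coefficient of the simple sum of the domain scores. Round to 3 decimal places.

Var(S+M+V) = 3 + 2·[0.54 + 0.47 + 0.25] = 3 + 2.52 = 5.52.
Because errors are independent across components, Cov(Tᵢ,Tⱼ) = Cov(Xᵢ,Xⱼ); the off-diagonal part of the true-score variance is the same as above.
True-score variance = [0.64 + 0.73 + 0.61] + 2.52 = 1.98 + 2.52 = 4.5.
Reliability = 4.5 / 5.52 = 0.815.

0.815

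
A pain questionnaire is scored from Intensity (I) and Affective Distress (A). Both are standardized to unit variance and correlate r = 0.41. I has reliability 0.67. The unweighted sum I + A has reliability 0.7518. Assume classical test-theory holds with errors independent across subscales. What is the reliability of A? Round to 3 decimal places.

Var(I+A) = 2 + 2·0.41 = 2.820.
True-score variance = ρ_I + ρ_A + 2·0.41, so 0.7518 = (0.67 + ρ_A + 0.82) / 2.820.
ρ_A = 0.7518·2.820 − 0.67 − 0.82 = 0.630.

0.630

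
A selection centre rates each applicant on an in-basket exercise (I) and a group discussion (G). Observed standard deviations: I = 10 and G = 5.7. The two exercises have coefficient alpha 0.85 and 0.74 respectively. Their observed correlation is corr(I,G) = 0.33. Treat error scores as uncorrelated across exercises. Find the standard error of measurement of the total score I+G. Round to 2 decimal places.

Var(total) = 132.49 + 37.62 = 170.11.
True-score variance = 109.043 + 37.62 = 146.663, so reliability = 0.8622.
Error variance = 170.11 − 146.663 = 23.4474; SEM = √23.4474 = 4.84.

4.84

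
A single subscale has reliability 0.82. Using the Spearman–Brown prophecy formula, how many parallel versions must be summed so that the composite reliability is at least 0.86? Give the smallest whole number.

2

k ≥ ρ*(1−ρ₁)/(ρ₁(1−ρ*)) = 0.86·0.18 / (0.82·0.14) = 1.348.
Smallest integer k = 2.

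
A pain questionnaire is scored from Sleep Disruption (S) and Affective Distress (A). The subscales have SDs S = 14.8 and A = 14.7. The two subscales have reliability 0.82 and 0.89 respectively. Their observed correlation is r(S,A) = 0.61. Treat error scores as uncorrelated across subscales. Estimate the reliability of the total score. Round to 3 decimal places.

0.910

Var(S+A) = 14.8² + 14.7² + 2·[14.8·14.7·0.61] = 435.13 + 265.423 = 700.553.
Under uncorrelated errors the observed covariances equal the true-score covariances, so only the own-variance terms attenuate.
True-score variance = [14.8²·0.82 + 14.7²·0.89] + 265.423 = 371.933 + 265.423 = 637.356.
Reliability = 637.356 / 700.553 = 0.910.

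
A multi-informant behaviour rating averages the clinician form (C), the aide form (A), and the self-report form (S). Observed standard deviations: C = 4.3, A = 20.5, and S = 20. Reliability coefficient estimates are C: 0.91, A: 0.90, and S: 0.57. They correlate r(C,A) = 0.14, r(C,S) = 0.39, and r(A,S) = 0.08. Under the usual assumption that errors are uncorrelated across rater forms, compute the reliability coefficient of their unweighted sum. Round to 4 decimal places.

Var(C+A+S) = 4.3² + 20.5² + 20² + 2·[4.3·20.5·0.14 + 4.3·20·0.39 + 20.5·20·0.08] = 838.74 + 157.362 = 996.102.
With uncorrelated errors the cross-covariances are all true-score covariance, so they carry over unchanged; only the diagonal terms shrink to ρᵢσᵢ².
True-score variance = [4.3²·0.91 + 20.5²·0.90 + 20²·0.57] + 157.362 = 623.051 + 157.362 = 780.413.
Reliability = 780.413 / 996.102 = 0.7835.

0.7835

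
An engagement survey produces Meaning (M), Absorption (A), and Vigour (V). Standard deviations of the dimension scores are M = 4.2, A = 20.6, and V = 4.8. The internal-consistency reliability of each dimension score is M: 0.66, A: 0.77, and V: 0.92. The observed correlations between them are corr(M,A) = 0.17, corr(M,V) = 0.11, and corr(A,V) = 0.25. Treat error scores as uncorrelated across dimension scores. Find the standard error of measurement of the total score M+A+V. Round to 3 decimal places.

10.269

Var(total) = 465.04 + 83.292 = 548.332.
True-score variance = 359.596 + 83.292 = 442.888, so reliability = 0.8077.
Error variance = 548.332 − 442.888 = 105.444; SEM = √105.444 = 10.269.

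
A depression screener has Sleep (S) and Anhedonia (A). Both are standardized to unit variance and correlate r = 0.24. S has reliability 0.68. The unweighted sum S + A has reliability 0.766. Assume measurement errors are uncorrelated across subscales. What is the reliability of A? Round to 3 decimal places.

0.740

Var(S+A) = 2 + 2·0.24 = 2.480.
True-score variance = ρ_S + ρ_A + 2·0.24, so 0.766 = (0.68 + ρ_A + 0.48) / 2.480.
ρ_A = 0.766·2.480 − 0.68 − 0.48 = 0.740.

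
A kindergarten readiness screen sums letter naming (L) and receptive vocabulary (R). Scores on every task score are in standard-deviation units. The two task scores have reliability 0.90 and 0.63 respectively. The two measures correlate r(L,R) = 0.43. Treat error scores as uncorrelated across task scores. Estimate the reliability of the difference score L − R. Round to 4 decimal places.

Var(L−R) = 1 + 1 − 2·0.43 = 2 − 0.86 = 1.14.
Under uncorrelated errors the observed covariances equal the true-score covariances, so only the own-variance terms attenuate.
True-score variance = [0.90 + 0.63] − 0.86 = 1.53 − 0.86 = 0.67.
Reliability = 0.67 / 1.14 = 0.5877.

0.5877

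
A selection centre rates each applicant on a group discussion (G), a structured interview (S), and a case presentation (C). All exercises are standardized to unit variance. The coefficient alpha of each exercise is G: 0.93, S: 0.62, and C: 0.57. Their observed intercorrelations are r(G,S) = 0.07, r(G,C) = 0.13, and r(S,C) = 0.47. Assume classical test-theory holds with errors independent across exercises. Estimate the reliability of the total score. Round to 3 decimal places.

0.797

Var(G+S+C) = 3 + 2·[0.07 + 0.13 + 0.47] = 3 + 1.34 = 4.34.
Because errors are independent across components, Cov(Tᵢ,Tⱼ) = Cov(Xᵢ,Xⱼ); the off-diagonal part of the true-score variance is the same as above.
True-score variance = [0.93 + 0.62 + 0.57] + 1.34 = 2.12 + 1.34 = 3.46.
Reliability = 3.46 / 4.34 = 0.797.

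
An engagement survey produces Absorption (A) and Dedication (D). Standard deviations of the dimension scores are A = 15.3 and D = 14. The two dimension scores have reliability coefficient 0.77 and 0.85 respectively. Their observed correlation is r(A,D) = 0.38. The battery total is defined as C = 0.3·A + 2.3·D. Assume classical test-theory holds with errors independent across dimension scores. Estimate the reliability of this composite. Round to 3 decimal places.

0.863

Var(C) = 0.3²·15.3² + 2.3²·14² + 2·[0.69·15.3·14·0.38] = 1057.91 + 112.326 = 1170.23.
With uncorrelated errors the cross-covariances are all true-score covariance, so they carry over unchanged; only the diagonal terms shrink to ρᵢσᵢ².
True-score variance = [0.3²·15.3²·0.77 + 2.3²·14²·0.85] + 112.326 = 897.536 + 112.326 = 1009.86.
Reliability = 1009.86 / 1170.23 = 0.863.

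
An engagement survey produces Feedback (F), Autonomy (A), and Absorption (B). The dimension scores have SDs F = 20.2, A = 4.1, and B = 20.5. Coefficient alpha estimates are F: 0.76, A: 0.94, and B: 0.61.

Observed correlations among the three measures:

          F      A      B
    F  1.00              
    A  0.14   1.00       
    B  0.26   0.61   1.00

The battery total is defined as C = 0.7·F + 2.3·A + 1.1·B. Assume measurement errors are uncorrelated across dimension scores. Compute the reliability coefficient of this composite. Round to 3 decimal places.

0.800

Var(C) = 0.7²·20.2² + 2.3²·4.1² + 1.1²·20.5² + 2·[1.61·20.2·4.1·0.14 + 0.77·20.2·20.5·0.26 + 2.53·4.1·20.5·0.61] = 797.367 + 462.57 = 1259.94.
Because errors are independent across components, Cov(Tᵢ,Tⱼ) = Cov(Xᵢ,Xⱼ); the off-diagonal part of the true-score variance is the same as above.
True-score variance = [0.7²·20.2²·0.76 + 2.3²·4.1²·0.94 + 1.1²·20.5²·0.61] + 462.57 = 545.73 + 462.57 = 1008.3.
Reliability = 1008.3 / 1259.94 = 0.800.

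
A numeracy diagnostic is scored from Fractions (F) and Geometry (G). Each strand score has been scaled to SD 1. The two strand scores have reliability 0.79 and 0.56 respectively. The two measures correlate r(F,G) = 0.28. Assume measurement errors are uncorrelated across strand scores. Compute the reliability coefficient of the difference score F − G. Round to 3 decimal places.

0.549

Var(F−G) = 1 + 1 − 2·0.28 = 2 − 0.56 = 1.44.
With uncorrelated errors the cross-covariances are all true-score covariance, so they carry over unchanged; only the diagonal terms shrink to ρᵢσᵢ².
True-score variance = [0.79 + 0.56] − 0.56 = 1.35 − 0.56 = 0.79.
Reliability = 0.79 / 1.44 = 0.549.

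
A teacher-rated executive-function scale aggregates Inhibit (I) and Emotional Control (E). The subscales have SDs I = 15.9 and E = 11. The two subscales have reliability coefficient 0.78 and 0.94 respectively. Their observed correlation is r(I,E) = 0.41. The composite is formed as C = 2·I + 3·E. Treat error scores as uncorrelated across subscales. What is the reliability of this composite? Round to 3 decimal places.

0.903

Var(C) = 2²·15.9² + 3²·11² + 2·[6·15.9·11·0.41] = 2100.24 + 860.508 = 2960.75.
Under uncorrelated errors the observed covariances equal the true-score covariances, so only the own-variance terms attenuate.
True-score variance = [2²·15.9²·0.78 + 3²·11²·0.94] + 860.508 = 1812.43 + 860.508 = 2672.94.
Reliability = 2672.94 / 2960.75 = 0.903.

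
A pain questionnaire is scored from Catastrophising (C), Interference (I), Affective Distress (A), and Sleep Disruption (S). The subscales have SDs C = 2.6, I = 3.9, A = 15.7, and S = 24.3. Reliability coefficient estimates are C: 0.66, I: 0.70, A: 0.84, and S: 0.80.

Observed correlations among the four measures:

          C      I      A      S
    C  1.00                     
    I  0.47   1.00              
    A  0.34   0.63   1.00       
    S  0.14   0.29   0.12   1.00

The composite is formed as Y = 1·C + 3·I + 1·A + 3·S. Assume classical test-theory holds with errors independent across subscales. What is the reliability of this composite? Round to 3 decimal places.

Var(Y) = 2.6² + 3²·3.9² + 15.7² + 3²·24.3² + 2·[3·2.6·3.9·0.47 + 2.6·15.7·0.34 + 3·2.6·24.3·0.14 + 3·3.9·15.7·0.63 + 9·3.9·24.3·0.29 + 3·15.7·24.3·0.12] = 5704.55 + 1110.26 = 6814.81.
With uncorrelated errors the cross-covariances are all true-score covariance, so they carry over unchanged; only the diagonal terms shrink to ρᵢσᵢ².
True-score variance = [2.6²·0.66 + 3²·3.9²·0.70 + 15.7²·0.84 + 3²·24.3²·0.80] + 1110.26 = 4558.86 + 1110.26 = 5669.12.
Reliability = 5669.12 / 6814.81 = 0.832.

0.832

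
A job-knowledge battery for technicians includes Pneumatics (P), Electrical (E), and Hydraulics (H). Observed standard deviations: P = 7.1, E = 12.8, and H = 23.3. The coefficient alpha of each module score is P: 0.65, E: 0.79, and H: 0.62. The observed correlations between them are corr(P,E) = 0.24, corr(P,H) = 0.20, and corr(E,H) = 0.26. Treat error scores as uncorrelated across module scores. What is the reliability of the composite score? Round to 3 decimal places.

Var(P+E+H) = 7.1² + 12.8² + 23.3² + 2·[7.1·12.8·0.24 + 7.1·23.3·0.20 + 12.8·23.3·0.26] = 757.14 + 264.879 = 1022.02.
With uncorrelated errors the cross-covariances are all true-score covariance, so they carry over unchanged; only the diagonal terms shrink to ρᵢσᵢ².
True-score variance = [7.1²·0.65 + 12.8²·0.79 + 23.3²·0.62] + 264.879 = 498.792 + 264.879 = 763.671.
Reliability = 763.671 / 1022.02 = 0.747.

0.747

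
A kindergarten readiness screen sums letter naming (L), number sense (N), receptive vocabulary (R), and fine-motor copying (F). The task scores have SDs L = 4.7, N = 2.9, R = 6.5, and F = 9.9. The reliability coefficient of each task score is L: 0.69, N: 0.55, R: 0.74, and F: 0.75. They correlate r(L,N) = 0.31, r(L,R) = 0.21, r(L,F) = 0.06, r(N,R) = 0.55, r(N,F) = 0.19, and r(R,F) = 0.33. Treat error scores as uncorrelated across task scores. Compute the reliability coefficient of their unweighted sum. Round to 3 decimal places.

0.830

Var(L+N+R+F) = 4.7² + 2.9² + 6.5² + 9.9² + 2·[4.7·2.9·0.31 + 4.7·6.5·0.21 + 4.7·9.9·0.06 + 2.9·6.5·0.55 + 2.9·9.9·0.19 + 6.5·9.9·0.33] = 170.76 + 100.981 = 271.741.
Because errors are independent across components, Cov(Tᵢ,Tⱼ) = Cov(Xᵢ,Xⱼ); the off-diagonal part of the true-score variance is the same as above.
True-score variance = [4.7²·0.69 + 2.9²·0.55 + 6.5²·0.74 + 9.9²·0.75] + 100.981 = 124.64 + 100.981 = 225.621.
Reliability = 225.621 / 271.741 = 0.830.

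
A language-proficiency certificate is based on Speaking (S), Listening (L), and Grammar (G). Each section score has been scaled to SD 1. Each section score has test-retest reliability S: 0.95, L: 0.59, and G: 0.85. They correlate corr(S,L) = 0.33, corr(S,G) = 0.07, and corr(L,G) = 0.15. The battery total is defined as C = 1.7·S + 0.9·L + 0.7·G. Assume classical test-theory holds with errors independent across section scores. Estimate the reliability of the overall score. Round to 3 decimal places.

Var(C) = 1.7² + 0.9² + 0.7² + 2·[1.53·0.33 + 1.19·0.07 + 0.63·0.15] = 4.19 + 1.3654 = 5.5554.
Under uncorrelated errors the observed covariances equal the true-score covariances, so only the own-variance terms attenuate.
True-score variance = [1.7²·0.95 + 0.9²·0.59 + 0.7²·0.85] + 1.3654 = 3.6399 + 1.3654 = 5.0053.
Reliability = 5.0053 / 5.5554 = 0.901.

0.901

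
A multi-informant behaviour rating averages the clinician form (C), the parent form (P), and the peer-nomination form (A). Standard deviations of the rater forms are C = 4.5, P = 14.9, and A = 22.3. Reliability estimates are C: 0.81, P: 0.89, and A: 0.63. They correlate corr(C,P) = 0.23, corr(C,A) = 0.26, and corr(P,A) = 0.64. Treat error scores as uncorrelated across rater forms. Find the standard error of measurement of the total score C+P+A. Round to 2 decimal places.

Var(total) = 739.55 + 508.331 = 1247.88.
True-score variance = 527.284 + 508.331 = 1035.61, so reliability = 0.8299.
Error variance = 1247.88 − 1035.61 = 212.266; SEM = √212.266 = 14.57.

14.57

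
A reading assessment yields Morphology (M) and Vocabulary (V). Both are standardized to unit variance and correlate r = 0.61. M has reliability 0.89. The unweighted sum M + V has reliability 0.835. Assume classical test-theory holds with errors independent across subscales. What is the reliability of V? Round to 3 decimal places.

Var(M+V) = 2 + 2·0.61 = 3.220.
True-score variance = ρ_M + ρ_V + 2·0.61, so 0.835 = (0.89 + ρ_V + 1.22) / 3.220.
ρ_V = 0.835·3.220 − 0.89 − 1.22 = 0.579.

0.579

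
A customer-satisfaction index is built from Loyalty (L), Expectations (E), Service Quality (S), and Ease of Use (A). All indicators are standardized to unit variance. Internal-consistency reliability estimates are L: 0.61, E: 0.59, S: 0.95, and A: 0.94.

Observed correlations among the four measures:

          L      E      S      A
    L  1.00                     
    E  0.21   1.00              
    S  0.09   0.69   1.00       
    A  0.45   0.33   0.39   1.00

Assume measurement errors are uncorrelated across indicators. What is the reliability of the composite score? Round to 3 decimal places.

Var(L+E+S+A) = 4 + 2·[0.21 + 0.09 + 0.45 + 0.69 + 0.33 + 0.39] = 4 + 4.32 = 8.32.
Because errors are independent across components, Cov(Tᵢ,Tⱼ) = Cov(Xᵢ,Xⱼ); the off-diagonal part of the true-score variance is the same as above.
True-score variance = [0.61 + 0.59 + 0.95 + 0.94] + 4.32 = 3.09 + 4.32 = 7.41.
Reliability = 7.41 / 8.32 = 0.891.

0.891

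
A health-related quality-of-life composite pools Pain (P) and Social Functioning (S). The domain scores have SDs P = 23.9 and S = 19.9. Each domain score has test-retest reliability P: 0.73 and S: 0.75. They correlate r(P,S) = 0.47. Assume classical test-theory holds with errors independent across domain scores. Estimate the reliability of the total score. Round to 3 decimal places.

Var(P+S) = 23.9² + 19.9² + 2·[23.9·19.9·0.47] = 967.22 + 447.073 = 1414.29.
Because errors are independent across components, Cov(Tᵢ,Tⱼ) = Cov(Xᵢ,Xⱼ); the off-diagonal part of the true-score variance is the same as above.
True-score variance = [23.9²·0.73 + 19.9²·0.75] + 447.073 = 713.991 + 447.073 = 1161.06.
Reliability = 1161.06 / 1414.29 = 0.821.

0.821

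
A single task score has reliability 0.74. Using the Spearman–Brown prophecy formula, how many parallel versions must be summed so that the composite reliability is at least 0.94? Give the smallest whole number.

6

k ≥ ρ*(1−ρ₁)/(ρ₁(1−ρ*)) = 0.94·0.26 / (0.74·0.06) = 5.505.
Smallest integer k = 6.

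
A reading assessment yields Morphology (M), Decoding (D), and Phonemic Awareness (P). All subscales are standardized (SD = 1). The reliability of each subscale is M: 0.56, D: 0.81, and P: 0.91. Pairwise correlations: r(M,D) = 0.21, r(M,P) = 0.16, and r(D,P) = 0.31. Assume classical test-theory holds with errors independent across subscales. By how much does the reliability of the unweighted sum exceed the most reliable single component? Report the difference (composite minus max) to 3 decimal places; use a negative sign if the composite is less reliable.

Var(sum) = 3 + 1.36 = 4.36; true-score variance = 2.28 + 1.36 = 3.64; composite reliability = 0.8349.
Max component reliability = 0.9100.
Difference = 0.8349 − 0.9100 = -0.075.

-0.075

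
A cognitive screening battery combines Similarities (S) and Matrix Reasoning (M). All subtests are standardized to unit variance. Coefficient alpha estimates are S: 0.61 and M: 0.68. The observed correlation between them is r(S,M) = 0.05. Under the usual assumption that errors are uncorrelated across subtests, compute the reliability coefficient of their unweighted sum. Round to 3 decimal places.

0.662

Var(S+M) = 2 + 2·[0.05] = 2 + 0.1 = 2.1.
With uncorrelated errors the cross-covariances are all true-score covariance, so they carry over unchanged; only the diagonal terms shrink to ρᵢσᵢ².
True-score variance = [0.61 + 0.68] + 0.1 = 1.29 + 0.1 = 1.39.
Reliability = 1.39 / 2.1 = 0.662.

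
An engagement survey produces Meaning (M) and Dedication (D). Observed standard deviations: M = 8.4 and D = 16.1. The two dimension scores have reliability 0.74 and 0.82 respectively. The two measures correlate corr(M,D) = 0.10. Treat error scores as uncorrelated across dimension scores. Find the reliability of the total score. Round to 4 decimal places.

0.8178

Var(M+D) = 8.4² + 16.1² + 2·[8.4·16.1·0.10] = 329.77 + 27.048 = 356.818.
Under uncorrelated errors the observed covariances equal the true-score covariances, so only the own-variance terms attenuate.
True-score variance = [8.4²·0.74 + 16.1²·0.82] + 27.048 = 264.767 + 27.048 = 291.815.
Reliability = 291.815 / 356.818 = 0.8178.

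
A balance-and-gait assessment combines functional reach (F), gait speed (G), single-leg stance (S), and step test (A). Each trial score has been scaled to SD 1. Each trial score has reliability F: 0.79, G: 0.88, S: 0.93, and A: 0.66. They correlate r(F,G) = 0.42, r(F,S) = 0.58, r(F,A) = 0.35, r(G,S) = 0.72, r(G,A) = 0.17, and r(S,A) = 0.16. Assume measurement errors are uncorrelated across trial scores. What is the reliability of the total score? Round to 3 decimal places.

Var(F+G+S+A) = 4 + 2·[0.42 + 0.58 + 0.35 + 0.72 + 0.17 + 0.16] = 4 + 4.8 = 8.8.
Because errors are independent across components, Cov(Tᵢ,Tⱼ) = Cov(Xᵢ,Xⱼ); the off-diagonal part of the true-score variance is the same as above.
True-score variance = [0.79 + 0.88 + 0.93 + 0.66] + 4.8 = 3.26 + 4.8 = 8.06.
Reliability = 8.06 / 8.8 = 0.916.

0.916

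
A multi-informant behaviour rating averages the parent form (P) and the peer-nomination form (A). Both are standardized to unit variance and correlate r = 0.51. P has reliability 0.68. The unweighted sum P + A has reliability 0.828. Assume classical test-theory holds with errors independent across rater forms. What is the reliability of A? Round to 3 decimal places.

Var(P+A) = 2 + 2·0.51 = 3.020.
True-score variance = ρ_P + ρ_A + 2·0.51, so 0.828 = (0.68 + ρ_A + 1.02) / 3.020.
ρ_A = 0.828·3.020 − 0.68 − 1.02 = 0.801.

0.801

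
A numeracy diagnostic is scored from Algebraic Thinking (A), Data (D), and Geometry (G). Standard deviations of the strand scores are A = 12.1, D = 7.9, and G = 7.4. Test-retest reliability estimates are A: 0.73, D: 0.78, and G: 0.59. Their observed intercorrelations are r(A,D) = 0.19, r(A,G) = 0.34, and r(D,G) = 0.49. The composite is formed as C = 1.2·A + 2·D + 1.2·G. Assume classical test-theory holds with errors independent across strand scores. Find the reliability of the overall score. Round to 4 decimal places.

0.8307

Var(C) = 1.2²·12.1² + 2²·7.9² + 1.2²·7.4² + 2·[2.4·12.1·7.9·0.19 + 1.44·12.1·7.4·0.34 + 2.4·7.9·7.4·0.49] = 539.325 + 312.354 = 851.678.
With uncorrelated errors the cross-covariances are all true-score covariance, so they carry over unchanged; only the diagonal terms shrink to ρᵢσᵢ².
True-score variance = [1.2²·12.1²·0.73 + 2²·7.9²·0.78 + 1.2²·7.4²·0.59] + 312.354 = 395.149 + 312.354 = 707.503.
Reliability = 707.503 / 851.678 = 0.8307.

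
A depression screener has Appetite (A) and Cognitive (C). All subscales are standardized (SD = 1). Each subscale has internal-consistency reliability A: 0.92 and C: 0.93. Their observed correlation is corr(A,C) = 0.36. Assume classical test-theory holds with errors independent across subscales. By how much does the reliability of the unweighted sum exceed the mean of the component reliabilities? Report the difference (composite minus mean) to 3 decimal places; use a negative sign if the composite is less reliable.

Var(sum) = 2 + 0.72 = 2.72; true-score variance = 1.85 + 0.72 = 2.57; composite reliability = 0.9449.
Mean component reliability = 0.9250.
Difference = 0.9449 − 0.9250 = 0.020.

0.020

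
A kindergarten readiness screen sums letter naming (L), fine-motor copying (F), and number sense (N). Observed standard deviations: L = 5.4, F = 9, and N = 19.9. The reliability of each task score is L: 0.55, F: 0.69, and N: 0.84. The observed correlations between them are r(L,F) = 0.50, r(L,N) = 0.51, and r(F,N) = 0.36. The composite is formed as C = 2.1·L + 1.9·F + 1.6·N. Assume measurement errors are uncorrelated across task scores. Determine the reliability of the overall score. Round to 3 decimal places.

0.870

Var(C) = 2.1²·5.4² + 1.9²·9² + 1.6²·19.9² + 2·[3.99·5.4·9·0.50 + 3.36·5.4·19.9·0.51 + 3.04·9·19.9·0.36] = 1434.79 + 954.215 = 2389.01.
Under uncorrelated errors the observed covariances equal the true-score covariances, so only the own-variance terms attenuate.
True-score variance = [2.1²·5.4²·0.55 + 1.9²·9²·0.69 + 1.6²·19.9²·0.84] + 954.215 = 1124.07 + 954.215 = 2078.29.
Reliability = 2078.29 / 2389.01 = 0.870.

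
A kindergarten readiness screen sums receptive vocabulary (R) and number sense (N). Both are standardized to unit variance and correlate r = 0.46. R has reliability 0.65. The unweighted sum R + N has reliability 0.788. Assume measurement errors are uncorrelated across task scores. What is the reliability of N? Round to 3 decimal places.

Var(R+N) = 2 + 2·0.46 = 2.920.
True-score variance = ρ_R + ρ_N + 2·0.46, so 0.788 = (0.65 + ρ_N + 0.92) / 2.920.
ρ_N = 0.788·2.920 − 0.65 − 0.92 = 0.731.

0.731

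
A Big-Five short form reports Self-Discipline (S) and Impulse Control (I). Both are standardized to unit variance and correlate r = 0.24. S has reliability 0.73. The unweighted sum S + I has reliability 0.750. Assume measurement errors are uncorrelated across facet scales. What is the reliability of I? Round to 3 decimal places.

0.650

Var(S+I) = 2 + 2·0.24 = 2.480.
True-score variance = ρ_S + ρ_I + 2·0.24, so 0.750 = (0.73 + ρ_I + 0.48) / 2.480.
ρ_I = 0.750·2.480 − 0.73 − 0.48 = 0.650.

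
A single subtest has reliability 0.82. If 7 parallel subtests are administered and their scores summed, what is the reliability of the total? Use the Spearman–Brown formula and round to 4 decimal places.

0.9696

ρ_k = kρ / (1 + (k−1)ρ) = 7·0.82 / (1 + 6·0.82) = 5.740 / 5.920 = 0.9696.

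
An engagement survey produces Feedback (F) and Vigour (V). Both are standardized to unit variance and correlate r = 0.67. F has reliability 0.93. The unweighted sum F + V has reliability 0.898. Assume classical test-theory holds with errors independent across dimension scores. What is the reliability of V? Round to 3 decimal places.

0.729

Var(F+V) = 2 + 2·0.67 = 3.340.
True-score variance = ρ_F + ρ_V + 2·0.67, so 0.898 = (0.93 + ρ_V + 1.34) / 3.340.
ρ_V = 0.898·3.340 − 0.93 − 1.34 = 0.729.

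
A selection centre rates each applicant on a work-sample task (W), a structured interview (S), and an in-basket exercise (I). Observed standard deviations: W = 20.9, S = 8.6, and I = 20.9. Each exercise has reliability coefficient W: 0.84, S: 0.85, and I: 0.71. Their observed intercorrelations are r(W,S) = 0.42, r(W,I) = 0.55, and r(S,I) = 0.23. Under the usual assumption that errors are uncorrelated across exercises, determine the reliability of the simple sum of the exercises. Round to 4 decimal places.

0.8750

Var(W+S+I) = 20.9² + 8.6² + 20.9² + 2·[20.9·8.6·0.42 + 20.9·20.9·0.55 + 8.6·20.9·0.23] = 947.58 + 714.153 = 1661.73.
With uncorrelated errors the cross-covariances are all true-score covariance, so they carry over unchanged; only the diagonal terms shrink to ρᵢσᵢ².
True-score variance = [20.9²·0.84 + 8.6²·0.85 + 20.9²·0.71] + 714.153 = 739.921 + 714.153 = 1454.07.
Reliability = 1454.07 / 1661.73 = 0.8750.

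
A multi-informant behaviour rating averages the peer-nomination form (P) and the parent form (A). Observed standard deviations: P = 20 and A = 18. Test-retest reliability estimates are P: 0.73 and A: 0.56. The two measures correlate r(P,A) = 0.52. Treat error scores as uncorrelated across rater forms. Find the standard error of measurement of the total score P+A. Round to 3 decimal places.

Var(total) = 724 + 374.4 = 1098.4.
True-score variance = 473.44 + 374.4 = 847.84, so reliability = 0.7719.
Error variance = 1098.4 − 847.84 = 250.56; SEM = √250.56 = 15.829.

15.829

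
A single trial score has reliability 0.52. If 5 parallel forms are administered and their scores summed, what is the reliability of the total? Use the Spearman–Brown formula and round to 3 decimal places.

0.844

ρ_k = kρ / (1 + (k−1)ρ) = 5·0.52 / (1 + 4·0.52) = 2.600 / 3.080 = 0.844.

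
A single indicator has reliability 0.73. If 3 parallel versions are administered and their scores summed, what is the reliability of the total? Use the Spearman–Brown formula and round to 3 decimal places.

ρ_k = kρ / (1 + (k−1)ρ) = 3·0.73 / (1 + 2·0.73) = 2.190 / 2.460 = 0.890.

0.890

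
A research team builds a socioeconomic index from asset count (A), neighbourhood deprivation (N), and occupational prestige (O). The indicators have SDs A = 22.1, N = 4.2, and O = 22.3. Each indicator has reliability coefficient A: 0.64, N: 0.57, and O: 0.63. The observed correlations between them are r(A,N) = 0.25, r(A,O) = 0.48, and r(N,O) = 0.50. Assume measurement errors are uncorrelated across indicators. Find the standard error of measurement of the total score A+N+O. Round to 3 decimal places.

19.168

Var(total) = 1003.34 + 613.187 = 1616.53.
True-score variance = 635.93 + 613.187 = 1249.12, so reliability = 0.7727.
Error variance = 1616.53 − 1249.12 = 367.41; SEM = √367.41 = 19.168.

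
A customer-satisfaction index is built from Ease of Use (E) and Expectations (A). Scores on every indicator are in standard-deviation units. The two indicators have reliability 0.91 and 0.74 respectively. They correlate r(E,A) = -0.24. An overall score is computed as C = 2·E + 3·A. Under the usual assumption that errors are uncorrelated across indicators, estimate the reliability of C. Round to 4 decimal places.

Var(C) = 2² + 3² + 2·[6·(-0.24)] = 13 − 2.88 = 10.12.
Under uncorrelated errors the observed covariances equal the true-score covariances, so only the own-variance terms attenuate.
True-score variance = [2²·0.91 + 3²·0.74] − 2.88 = 10.3 − 2.88 = 7.42.
Reliability = 7.42 / 10.12 = 0.7332.

0.7332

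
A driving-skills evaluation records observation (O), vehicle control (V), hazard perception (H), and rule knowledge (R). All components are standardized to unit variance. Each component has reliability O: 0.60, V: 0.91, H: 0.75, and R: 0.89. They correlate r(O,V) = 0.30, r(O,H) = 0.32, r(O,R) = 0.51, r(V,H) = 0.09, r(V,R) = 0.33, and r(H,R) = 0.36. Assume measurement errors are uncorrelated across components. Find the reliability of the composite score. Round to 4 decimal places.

Var(O+V+H+R) = 4 + 2·[0.30 + 0.32 + 0.51 + 0.09 + 0.33 + 0.36] = 4 + 3.82 = 7.82.
Because errors are independent across components, Cov(Tᵢ,Tⱼ) = Cov(Xᵢ,Xⱼ); the off-diagonal part of the true-score variance is the same as above.
True-score variance = [0.60 + 0.91 + 0.75 + 0.89] + 3.82 = 3.15 + 3.82 = 6.97.
Reliability = 6.97 / 7.82 = 0.8913.

0.8913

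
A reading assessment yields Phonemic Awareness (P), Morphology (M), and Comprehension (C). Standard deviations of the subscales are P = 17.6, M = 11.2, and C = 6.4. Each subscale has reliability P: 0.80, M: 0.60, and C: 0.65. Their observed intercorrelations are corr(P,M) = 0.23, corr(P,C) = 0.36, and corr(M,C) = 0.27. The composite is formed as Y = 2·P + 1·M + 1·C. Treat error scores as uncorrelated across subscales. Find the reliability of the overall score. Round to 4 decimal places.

Var(Y) = 2²·17.6² + 11.2² + 6.4² + 2·[2·17.6·11.2·0.23 + 2·17.6·6.4·0.36 + 11.2·6.4·0.27] = 1405.44 + 382.259 = 1787.7.
Under uncorrelated errors the observed covariances equal the true-score covariances, so only the own-variance terms attenuate.
True-score variance = [2²·17.6²·0.80 + 11.2²·0.60 + 6.4²·0.65] + 382.259 = 1093.12 + 382.259 = 1475.38.
Reliability = 1475.38 / 1787.7 = 0.8253.

0.8253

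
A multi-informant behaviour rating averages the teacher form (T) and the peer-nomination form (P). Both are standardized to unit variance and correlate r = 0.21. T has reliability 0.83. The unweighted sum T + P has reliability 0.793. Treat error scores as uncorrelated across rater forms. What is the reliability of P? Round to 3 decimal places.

0.669

Var(T+P) = 2 + 2·0.21 = 2.420.
True-score variance = ρ_T + ρ_P + 2·0.21, so 0.793 = (0.83 + ρ_P + 0.42) / 2.420.
ρ_P = 0.793·2.420 − 0.83 − 0.42 = 0.669.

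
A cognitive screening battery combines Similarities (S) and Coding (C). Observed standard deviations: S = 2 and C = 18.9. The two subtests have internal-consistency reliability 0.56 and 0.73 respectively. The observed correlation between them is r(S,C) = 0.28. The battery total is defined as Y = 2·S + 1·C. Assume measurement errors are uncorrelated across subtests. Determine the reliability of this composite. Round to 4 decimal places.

0.7510

Var(Y) = 2²·2² + 18.9² + 2·[2·2·18.9·0.28] = 373.21 + 42.336 = 415.546.
With uncorrelated errors the cross-covariances are all true-score covariance, so they carry over unchanged; only the diagonal terms shrink to ρᵢσᵢ².
True-score variance = [2²·2²·0.56 + 18.9²·0.73] + 42.336 = 269.723 + 42.336 = 312.059.
Reliability = 312.059 / 415.546 = 0.7510.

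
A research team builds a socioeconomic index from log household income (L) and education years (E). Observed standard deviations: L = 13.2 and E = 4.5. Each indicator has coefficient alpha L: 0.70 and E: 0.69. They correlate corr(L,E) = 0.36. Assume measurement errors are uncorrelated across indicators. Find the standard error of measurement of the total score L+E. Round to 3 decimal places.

7.652

Var(total) = 194.49 + 42.768 = 237.258.
True-score variance = 135.94 + 42.768 = 178.708, so reliability = 0.7532.
Error variance = 237.258 − 178.708 = 58.5495; SEM = √58.5495 = 7.652.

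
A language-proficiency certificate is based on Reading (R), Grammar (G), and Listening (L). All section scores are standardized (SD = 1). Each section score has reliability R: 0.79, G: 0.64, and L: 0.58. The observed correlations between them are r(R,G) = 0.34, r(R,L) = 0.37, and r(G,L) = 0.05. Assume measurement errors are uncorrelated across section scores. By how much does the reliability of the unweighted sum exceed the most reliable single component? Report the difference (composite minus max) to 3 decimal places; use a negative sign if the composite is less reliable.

Var(sum) = 3 + 1.52 = 4.52; true-score variance = 2.01 + 1.52 = 3.53; composite reliability = 0.7810.
Max component reliability = 0.7900.
Difference = 0.7810 − 0.7900 = -0.009.

-0.009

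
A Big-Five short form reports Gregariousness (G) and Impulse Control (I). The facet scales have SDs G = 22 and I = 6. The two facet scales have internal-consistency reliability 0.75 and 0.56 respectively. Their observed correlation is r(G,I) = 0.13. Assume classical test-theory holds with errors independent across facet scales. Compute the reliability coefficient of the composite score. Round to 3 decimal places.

Var(G+I) = 22² + 6² + 2·[22·6·0.13] = 520 + 34.32 = 554.32.
With uncorrelated errors the cross-covariances are all true-score covariance, so they carry over unchanged; only the diagonal terms shrink to ρᵢσᵢ².
True-score variance = [22²·0.75 + 6²·0.56] + 34.32 = 383.16 + 34.32 = 417.48.
Reliability = 417.48 / 554.32 = 0.753.

0.753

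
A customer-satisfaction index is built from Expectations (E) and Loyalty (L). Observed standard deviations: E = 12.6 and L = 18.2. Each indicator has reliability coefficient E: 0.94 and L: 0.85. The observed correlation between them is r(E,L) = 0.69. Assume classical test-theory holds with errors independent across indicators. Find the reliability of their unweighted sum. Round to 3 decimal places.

0.927

Var(E+L) = 12.6² + 18.2² + 2·[12.6·18.2·0.69] = 490 + 316.462 = 806.462.
Because errors are independent across components, Cov(Tᵢ,Tⱼ) = Cov(Xᵢ,Xⱼ); the off-diagonal part of the true-score variance is the same as above.
True-score variance = [12.6²·0.94 + 18.2²·0.85] + 316.462 = 430.788 + 316.462 = 747.25.
Reliability = 747.25 / 806.462 = 0.927.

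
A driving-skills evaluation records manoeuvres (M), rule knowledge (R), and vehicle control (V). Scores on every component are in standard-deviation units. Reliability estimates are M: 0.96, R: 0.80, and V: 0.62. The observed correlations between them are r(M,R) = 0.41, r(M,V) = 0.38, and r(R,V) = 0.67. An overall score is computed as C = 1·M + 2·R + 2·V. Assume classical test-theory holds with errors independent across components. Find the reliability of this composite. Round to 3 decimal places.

Var(C) = 1 + 2² + 2² + 2·[2·0.41 + 2·0.38 + 4·0.67] = 9 + 8.52 = 17.52.
With uncorrelated errors the cross-covariances are all true-score covariance, so they carry over unchanged; only the diagonal terms shrink to ρᵢσᵢ².
True-score variance = [0.96 + 2²·0.80 + 2²·0.62] + 8.52 = 6.64 + 8.52 = 15.16.
Reliability = 15.16 / 17.52 = 0.865.

0.865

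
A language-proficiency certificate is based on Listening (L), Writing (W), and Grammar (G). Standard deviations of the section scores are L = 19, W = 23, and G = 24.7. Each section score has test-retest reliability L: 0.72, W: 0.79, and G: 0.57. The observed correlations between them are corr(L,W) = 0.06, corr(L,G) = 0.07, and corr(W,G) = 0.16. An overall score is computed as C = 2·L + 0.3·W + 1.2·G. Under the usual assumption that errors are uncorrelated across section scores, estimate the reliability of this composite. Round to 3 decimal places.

Var(C) = 2²·19² + 0.3²·23² + 1.2²·24.7² + 2·[0.6·19·23·0.06 + 2.4·19·24.7·0.07 + 0.36·23·24.7·0.16] = 2370.14 + 254.594 = 2624.73.
Because errors are independent across components, Cov(Tᵢ,Tⱼ) = Cov(Xᵢ,Xⱼ); the off-diagonal part of the true-score variance is the same as above.
True-score variance = [2²·19²·0.72 + 0.3²·23²·0.79 + 1.2²·24.7²·0.57] + 254.594 = 1578.05 + 254.594 = 1832.65.
Reliability = 1832.65 / 2624.73 = 0.698.

0.698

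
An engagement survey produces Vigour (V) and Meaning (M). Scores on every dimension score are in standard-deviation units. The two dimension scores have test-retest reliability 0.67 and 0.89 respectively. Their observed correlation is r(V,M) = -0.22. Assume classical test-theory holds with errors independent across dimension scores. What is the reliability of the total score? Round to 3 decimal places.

Var(V+M) = 2 + 2·[(-0.22)] = 2 − 0.44 = 1.56.
With uncorrelated errors the cross-covariances are all true-score covariance, so they carry over unchanged; only the diagonal terms shrink to ρᵢσᵢ².
True-score variance = [0.67 + 0.89] − 0.44 = 1.56 − 0.44 = 1.12.
Reliability = 1.12 / 1.56 = 0.718.

0.718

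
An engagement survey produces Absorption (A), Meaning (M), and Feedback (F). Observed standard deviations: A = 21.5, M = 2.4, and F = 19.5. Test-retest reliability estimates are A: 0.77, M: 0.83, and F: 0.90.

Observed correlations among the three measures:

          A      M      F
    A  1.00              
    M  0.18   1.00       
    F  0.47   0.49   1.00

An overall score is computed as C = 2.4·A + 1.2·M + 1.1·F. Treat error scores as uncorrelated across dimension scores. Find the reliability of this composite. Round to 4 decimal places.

Var(C) = 2.4²·21.5² + 1.2²·2.4² + 1.1²·19.5² + 2·[2.88·21.5·2.4·0.18 + 2.64·21.5·19.5·0.47 + 1.32·2.4·19.5·0.49] = 3130.96 + 1154.45 = 4285.41.
Under uncorrelated errors the observed covariances equal the true-score covariances, so only the own-variance terms attenuate.
True-score variance = [2.4²·21.5²·0.77 + 1.2²·2.4²·0.83 + 1.1²·19.5²·0.90] + 1154.45 = 2471.15 + 1154.45 = 3625.6.
Reliability = 3625.6 / 4285.41 = 0.8460.

0.8460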